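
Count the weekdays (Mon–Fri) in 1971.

261

1971-01-01 is a Friday.
The range spans 365 days (inclusive of both endpoints).
365 = 7 × 52 + 1, so there are 52 full weeks plus 1 extra day.
Each full week contributes 5 weekdays (Mon–Fri): 52 × 5 = 260.
The 1 extra day is Fri — 1 of them qualifies.
Total: 260 + 1 = 261.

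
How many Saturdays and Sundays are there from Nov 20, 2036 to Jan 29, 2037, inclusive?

Nov 20, 2036 is a Thursday.
From Nov 20, 2036 to Jan 29, 2037 is 71 days inclusive.
71 = 7 × 10 + 1, so there are 10 full weeks plus 1 extra day.
Each full week contributes 2 weekend days (Sat, Sun): 10 × 2 = 20.
The 1 extra day is Thursday — none qualify.
Total: 20 + 0 = 20.

20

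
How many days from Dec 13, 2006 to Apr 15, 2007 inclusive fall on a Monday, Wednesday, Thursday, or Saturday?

71

Dec 13, 2006 is a Wednesday.
From Dec 13, 2006 to Apr 15, 2007 is 124 days inclusive.
124 = 7 × 17 + 5, so there are 17 full weeks plus 5 extra days.
Each full week contributes 4 days from the set (Mon, Wed, Thu, Sat): 17 × 4 = 68.
The 5 extra days are Wednesday, Thursday, Friday, Saturday, Sunday — 3 of them qualify.
Total: 68 + 3 = 71.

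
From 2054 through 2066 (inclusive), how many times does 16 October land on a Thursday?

2

Day of week of October 16 in each year:
2054: Fri, 2055: Sat, 2056: Mon, 2057: Tue, 2058: Wed, 2059: Thu ✓, 2060: Sat, 2061: Sun, 2062: Mon, 2063: Tue, 2064: Thu ✓, 2065: Fri, 2066: Sat
Thursdays: 2059, 2064.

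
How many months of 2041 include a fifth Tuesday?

5

A month has five Tuesdays exactly when Tuesday falls within its first (length − 28) days.
Jan: 31 days, starts Tue → 5 of Tue, Wed, Thu ✓
Feb: 28 days, starts Fri → 5 of (none)
Mar: 31 days, starts Fri → 5 of Fri, Sat, Sun
Apr: 30 days, starts Mon → 5 of Mon, Tue ✓
May: 31 days, starts Wed → 5 of Wed, Thu, Fri
Jun: 30 days, starts Sat → 5 of Sat, Sun
Jul: 31 days, starts Mon → 5 of Mon, Tue, Wed ✓
Aug: 31 days, starts Thu → 5 of Thu, Fri, Sat
Sep: 30 days, starts Sun → 5 of Sun, Mon
Oct: 31 days, starts Tue → 5 of Tue, Wed, Thu ✓
Nov: 30 days, starts Fri → 5 of Fri, Sat
Dec: 31 days, starts Sun → 5 of Sun, Mon, Tue ✓
Months with five Tuesdays: Jan, Apr, Jul, Oct, Dec.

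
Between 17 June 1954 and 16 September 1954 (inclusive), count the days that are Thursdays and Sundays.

17 June 1954 is a Thursday.
That's 92 days from start to end, counting both.
92 = 7 × 13 + 1, so there are 13 full weeks plus 1 extra day.
Each full week contributes 2 days from the set (Thu, Sun): 13 × 2 = 26.
The 1 extra day is Thu — 1 of them qualifies.
Total: 26 + 1 = 27.

27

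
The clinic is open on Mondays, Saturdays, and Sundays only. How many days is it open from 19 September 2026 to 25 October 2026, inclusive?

17

19 September 2026 is a Saturday.
That's 37 days from start to end, counting both.
37 = 7 × 5 + 2, so there are 5 full weeks plus 2 extra days.
Each full week contributes 3 days from the set (Mon, Sat, Sun): 5 × 3 = 15.
The 2 extra days are Sat, Sun — 2 of them qualify.
Total: 15 + 2 = 17.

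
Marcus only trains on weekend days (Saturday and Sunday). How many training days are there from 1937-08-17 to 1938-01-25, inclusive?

46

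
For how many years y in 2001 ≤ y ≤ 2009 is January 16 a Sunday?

1

Day of week of January 16 in each year:
2001: Tue, 2002: Wed, 2003: Thu, 2004: Fri, 2005: Sun ✓, 2006: Mon, 2007: Tue, 2008: Wed, 2009: Fri
Sundays: 2005.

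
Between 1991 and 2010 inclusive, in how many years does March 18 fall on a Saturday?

Day of week of March 18 in each year:
1991: Mon, 1992: Wed, 1993: Thu, 1994: Fri, 1995: Sat ✓, 1996: Mon, 1997: Tue, 1998: Wed, 1999: Thu, 2000: Sat ✓, 2001: Sun, 2002: Mon, 2003: Tue, 2004: Thu, 2005: Fri, 2006: Sat ✓, 2007: Sun, 2008: Tue, 2009: Wed, 2010: Thu
Saturdays: 1995, 2000, 2006.

3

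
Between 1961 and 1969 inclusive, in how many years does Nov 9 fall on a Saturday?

Day of week of November 9 in each year:
1961: Thu, 1962: Fri, 1963: Sat ✓, 1964: Mon, 1965: Tue, 1966: Wed, 1967: Thu, 1968: Sat ✓, 1969: Sun
Saturdays: 1963, 1968.

2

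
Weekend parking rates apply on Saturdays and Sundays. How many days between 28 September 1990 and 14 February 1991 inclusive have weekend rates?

40

28 September 1990 is a Friday.
The range spans 140 days (inclusive of both endpoints).
140 = 7 × 20, so the span is exactly 20 full weeks.
Each full week contributes 2 weekend days (Sat, Sun): 20 × 2 = 40.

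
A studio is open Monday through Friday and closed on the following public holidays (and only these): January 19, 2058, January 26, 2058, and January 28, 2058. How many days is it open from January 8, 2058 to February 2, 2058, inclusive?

January 8, 2058 is a Tuesday.
From January 8, 2058 to February 2, 2058 is 26 days inclusive.
26 = 7 × 3 + 5, so there are 3 full weeks plus 5 extra days.
Each full week contributes 5 weekdays (Mon–Fri): 3 × 5 = 15.
The 5 extra days are Tuesday, Wednesday, Thursday, Friday, Saturday — 4 of them qualify.
Total: 15 + 4 = 19.
Holidays: January 19, 2058 (Sat); January 26, 2058 (Sat); January 28, 2058 (Mon).
1 of the 3 holidays fall on weekdays; the rest are weekends and were already excluded.
Business days: 19 − 1 = 18.

18 business days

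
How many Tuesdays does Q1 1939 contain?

13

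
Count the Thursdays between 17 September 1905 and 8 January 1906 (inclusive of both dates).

17 September 1905 is a Sunday.
The range spans 114 days (inclusive of both endpoints).
114 = 7 × 16 + 2, so there are 16 full weeks plus 2 extra days.
Each full week contributes one Thursday: 16 so far.
The 2 extra days are Sunday, Monday — none qualify.
Total: 16 + 0 = 16.

16 Thursdays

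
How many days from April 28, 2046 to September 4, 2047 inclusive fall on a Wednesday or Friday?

141

April 28, 2046 is a Saturday.
From April 28, 2046 to September 4, 2047 is 495 days inclusive.
495 = 7 × 70 + 5, so there are 70 full weeks plus 5 extra days.
Each full week contributes 2 days from the set (Wed, Fri): 70 × 2 = 140.
The 5 extra days are Saturday, Sunday, Monday, Tuesday, Wednesday — 1 of them qualifies.
Total: 140 + 1 = 141.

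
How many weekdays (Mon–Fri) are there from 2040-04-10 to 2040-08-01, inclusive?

82 weekdays

2040-04-10 is a Tuesday.
The range spans 114 days (inclusive of both endpoints).
114 = 7 × 16 + 2, so there are 16 full weeks plus 2 extra days.
Each full week contributes 5 weekdays (Mon–Fri): 16 × 5 = 80.
The 2 extra days are Tue, Wed — 2 of them qualify.
Total: 80 + 2 = 82.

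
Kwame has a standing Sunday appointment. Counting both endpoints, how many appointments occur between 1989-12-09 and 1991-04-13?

70 Sundays

1989-12-09 is a Saturday.
That's 491 days from start to end, counting both.
491 = 7 × 70 + 1, so there are 70 full weeks plus 1 extra day.
Each full week contributes one Sunday: 70 so far.
The 1 extra day is Saturday — none qualify.
Total: 70 + 0 = 70.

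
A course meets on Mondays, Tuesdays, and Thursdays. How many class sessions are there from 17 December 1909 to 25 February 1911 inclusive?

17 December 1909 is a Friday.
The range spans 436 days (inclusive of both endpoints).
436 = 7 × 62 + 2, so there are 62 full weeks plus 2 extra days.
Each full week contributes 3 days from the set (Mon, Tue, Thu): 62 × 3 = 186.
The 2 extra days are Friday, Saturday — none qualify.
Total: 186 + 0 = 186.

186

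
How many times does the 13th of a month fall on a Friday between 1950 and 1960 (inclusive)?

Friday-the-13ths by year:
1950: Jan, Oct
1951: Apr, Jul
1952: Jun
1953: Feb, Mar, Nov
1954: Aug
1955: May
1956: Jan, Apr, Jul
1957: Sep, Dec
1958: Jun
1959: Feb, Mar, Nov
1960: May

20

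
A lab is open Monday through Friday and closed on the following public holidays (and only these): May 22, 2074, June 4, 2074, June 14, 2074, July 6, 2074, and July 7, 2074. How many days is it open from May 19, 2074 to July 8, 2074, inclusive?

May 19, 2074 is a Saturday.
The range spans 51 days (inclusive of both endpoints).
51 = 7 × 7 + 2, so there are 7 full weeks plus 2 extra days.
Each full week contributes 5 weekdays (Mon–Fri): 7 × 5 = 35.
The 2 extra days are Sat, Sun — none qualify.
Total: 35 + 0 = 35.
Holidays: May 22, 2074 (Tue); June 4, 2074 (Mon); June 14, 2074 (Thu); July 6, 2074 (Fri); July 7, 2074 (Sat).
4 of the 5 holidays fall on weekdays; the rest are weekends and were already excluded.
Business days: 35 − 4 = 31.

31 working days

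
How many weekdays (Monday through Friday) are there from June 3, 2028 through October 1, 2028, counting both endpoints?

85 weekdays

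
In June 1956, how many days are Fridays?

1 June 1956 is a Friday.
From 1 June 1956 to 30 June 1956 is 30 days inclusive.
30 = 7 × 4 + 2, so there are 4 full weeks plus 2 extra days.
Each full week contributes one Friday: 4 so far.
The 2 extra days are Fri, Sat — 1 of them qualifies.
Total: 4 + 1 = 5.

5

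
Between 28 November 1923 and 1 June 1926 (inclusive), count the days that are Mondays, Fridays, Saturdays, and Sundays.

28 November 1923 is a Wednesday.
That's 917 days from start to end, counting both.
917 = 7 × 131, so the span is exactly 131 full weeks.
Each full week contributes 4 days from the set (Mon, Fri, Sat, Sun): 131 × 4 = 524.
Total: 524.

524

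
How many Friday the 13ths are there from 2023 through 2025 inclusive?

5

Friday-the-13ths by year:
2023: Jan, Oct
2024: Sep, Dec
2025: Jun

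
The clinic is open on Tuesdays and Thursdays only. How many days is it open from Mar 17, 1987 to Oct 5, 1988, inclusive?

163

Mar 17, 1987 is a Tuesday.
The range spans 569 days (inclusive of both endpoints).
569 = 7 × 81 + 2, so there are 81 full weeks plus 2 extra days.
Each full week contributes 2 days from the set (Tue, Thu): 81 × 2 = 162.
The 2 extra days are Tue, Wed — 1 of them qualifies.
Total: 162 + 1 = 163.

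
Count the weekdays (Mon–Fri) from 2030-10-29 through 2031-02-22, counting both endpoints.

84 weekdays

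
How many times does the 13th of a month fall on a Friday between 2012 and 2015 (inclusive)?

9

Friday-the-13ths by year:
2012: Jan, Apr, Jul
2013: Sep, Dec
2014: Jun
2015: Feb, Mar, Nov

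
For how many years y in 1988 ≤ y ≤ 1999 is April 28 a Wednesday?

Day of week of April 28 in each year:
1988: Thu, 1989: Fri, 1990: Sat, 1991: Sun, 1992: Tue, 1993: Wed ✓, 1994: Thu, 1995: Fri, 1996: Sun, 1997: Mon, 1998: Tue, 1999: Wed ✓
Wednesdays: 1993, 1999.

2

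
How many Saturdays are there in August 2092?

5

1 August 2092 is a Friday.
From 1 August 2092 to 31 August 2092 is 31 days inclusive.
31 = 7 × 4 + 3, so there are 4 full weeks plus 3 extra days.
Each full week contributes one Saturday: 4 so far.
The 3 extra days are Friday, Saturday, Sunday — 1 of them qualifies.
Total: 4 + 1 = 5.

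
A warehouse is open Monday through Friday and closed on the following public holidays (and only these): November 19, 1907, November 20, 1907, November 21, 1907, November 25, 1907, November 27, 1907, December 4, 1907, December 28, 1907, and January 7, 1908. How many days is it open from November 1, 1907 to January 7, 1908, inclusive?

November 1, 1907 is a Friday.
From November 1, 1907 to January 7, 1908 is 68 days inclusive.
68 = 7 × 9 + 5, so there are 9 full weeks plus 5 extra days.
Each full week contributes 5 weekdays (Mon–Fri): 9 × 5 = 45.
The 5 extra days are Friday, Saturday, Sunday, Monday, Tuesday — 3 of them qualify.
Total: 45 + 3 = 48.
Holidays: November 19, 1907 (Tue); November 20, 1907 (Wed); November 21, 1907 (Thu); November 25, 1907 (Mon); November 27, 1907 (Wed); December 4, 1907 (Wed); December 28, 1907 (Sat); January 7, 1908 (Tue).
7 of the 8 holidays fall on weekdays; the rest are weekends and were already excluded.
Business days: 48 − 7 = 41.

41 working days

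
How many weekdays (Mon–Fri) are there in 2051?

Jan 1, 2051 is a Sunday.
The range spans 365 days (inclusive of both endpoints).
365 = 7 × 52 + 1, so there are 52 full weeks plus 1 extra day.
Each full week contributes 5 weekdays (Mon–Fri): 52 × 5 = 260.
The 1 extra day is Sunday — none qualify.
Total: 260 + 0 = 260.

260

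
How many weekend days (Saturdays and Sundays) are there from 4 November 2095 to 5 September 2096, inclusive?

88

4 November 2095 is a Friday.
From 4 November 2095 to 5 September 2096 is 307 days inclusive.
307 = 7 × 43 + 6, so there are 43 full weeks plus 6 extra days.
Each full week contributes 2 weekend days (Sat, Sun): 43 × 2 = 86.
The 6 extra days are Fri, Sat, Sun, Mon, Tue, Wed — 2 of them qualify.
Total: 86 + 2 = 88.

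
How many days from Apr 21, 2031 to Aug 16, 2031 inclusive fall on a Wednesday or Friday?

Apr 21, 2031 is a Monday.
From Apr 21, 2031 to Aug 16, 2031 is 118 days inclusive.
118 = 7 × 16 + 6, so there are 16 full weeks plus 6 extra days.
Each full week contributes 2 days from the set (Wed, Fri): 16 × 2 = 32.
The 6 extra days are Mon, Tue, Wed, Thu, Fri, Sat — 2 of them qualify.
Total: 32 + 2 = 34.

34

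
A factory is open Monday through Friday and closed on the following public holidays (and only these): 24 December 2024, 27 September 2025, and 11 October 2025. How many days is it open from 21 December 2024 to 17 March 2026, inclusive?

21 December 2024 is a Saturday.
The range spans 452 days (inclusive of both endpoints).
452 = 7 × 64 + 4, so there are 64 full weeks plus 4 extra days.
Each full week contributes 5 weekdays (Mon–Fri): 64 × 5 = 320.
The 4 extra days are Saturday, Sunday, Monday, Tuesday — 2 of them qualify.
Total: 320 + 2 = 322.
Holidays: 24 December 2024 (Tue); 27 September 2025 (Sat); 11 October 2025 (Sat).
1 of the 3 holidays fall on weekdays; the rest are weekends and were already excluded.
Business days: 322 − 1 = 321.

321 working days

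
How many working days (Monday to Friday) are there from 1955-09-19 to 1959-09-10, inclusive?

1955-09-19 is a Monday.
From 1955-09-19 to 1959-09-10 is 1453 days inclusive.
1453 = 7 × 207 + 4, so there are 207 full weeks plus 4 extra days.
Each full week contributes 5 weekdays (Mon–Fri): 207 × 5 = 1035.
The 4 extra days are Monday, Tuesday, Wednesday, Thursday — 4 of them qualify.
Total: 1035 + 4 = 1039.

1039 weekdays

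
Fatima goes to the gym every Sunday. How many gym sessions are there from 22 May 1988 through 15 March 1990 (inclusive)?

95

22 May 1988 is a Sunday.
That's 663 days from start to end, counting both.
663 = 7 × 94 + 5, so there are 94 full weeks plus 5 extra days.
Each full week contributes one Sunday: 94 so far.
The 5 extra days are Sunday, Monday, Tuesday, Wednesday, Thursday — 1 of them qualifies.
Total: 94 + 1 = 95.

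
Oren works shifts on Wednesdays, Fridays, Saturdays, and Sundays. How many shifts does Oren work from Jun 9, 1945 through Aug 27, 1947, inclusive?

Jun 9, 1945 is a Saturday.
From Jun 9, 1945 to Aug 27, 1947 is 810 days inclusive.
810 = 7 × 115 + 5, so there are 115 full weeks plus 5 extra days.
Each full week contributes 4 days from the set (Wed, Fri, Sat, Sun): 115 × 4 = 460.
The 5 extra days are Saturday, Sunday, Monday, Tuesday, Wednesday — 3 of them qualify.
Total: 460 + 3 = 463.

463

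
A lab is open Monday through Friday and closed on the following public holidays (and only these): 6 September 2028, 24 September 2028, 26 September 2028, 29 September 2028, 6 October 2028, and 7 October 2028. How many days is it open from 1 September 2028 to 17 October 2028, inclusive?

1 September 2028 is a Friday.
From 1 September 2028 to 17 October 2028 is 47 days inclusive.
47 = 7 × 6 + 5, so there are 6 full weeks plus 5 extra days.
Each full week contributes 5 weekdays (Mon–Fri): 6 × 5 = 30.
The 5 extra days are Friday, Saturday, Sunday, Monday, Tuesday — 3 of them qualify.
Total: 30 + 3 = 33.
Holidays: 6 September 2028 (Wed); 24 September 2028 (Sun); 26 September 2028 (Tue); 29 September 2028 (Fri); 6 October 2028 (Fri); 7 October 2028 (Sat).
4 of the 6 holidays fall on weekdays; the rest are weekends and were already excluded.
Business days: 33 − 4 = 29.

29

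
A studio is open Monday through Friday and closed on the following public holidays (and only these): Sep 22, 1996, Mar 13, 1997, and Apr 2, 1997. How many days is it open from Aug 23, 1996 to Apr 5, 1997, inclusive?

159

Aug 23, 1996 is a Friday.
From Aug 23, 1996 to Apr 5, 1997 is 226 days inclusive.
226 = 7 × 32 + 2, so there are 32 full weeks plus 2 extra days.
Each full week contributes 5 weekdays (Mon–Fri): 32 × 5 = 160.
The 2 extra days are Friday, Saturday — 1 of them qualifies.
Total: 160 + 1 = 161.
Holidays: Sep 22, 1996 (Sun); Mar 13, 1997 (Thu); Apr 2, 1997 (Wed).
2 of the 3 holidays fall on weekdays; the rest are weekends and were already excluded.
Business days: 161 − 2 = 159.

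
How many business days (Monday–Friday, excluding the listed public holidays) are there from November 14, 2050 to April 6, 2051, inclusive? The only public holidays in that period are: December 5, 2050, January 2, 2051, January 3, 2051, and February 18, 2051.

101 business days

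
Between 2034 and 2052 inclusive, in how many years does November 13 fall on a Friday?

Day of week of November 13 in each year:
2034: Mon, 2035: Tue, 2036: Thu, 2037: Fri ✓, 2038: Sat, 2039: Sun, 2040: Tue, 2041: Wed, 2042: Thu, 2043: Fri ✓, 2044: Sun, 2045: Mon, 2046: Tue, 2047: Wed, 2048: Fri ✓, 2049: Sat, 2050: Sun, 2051: Mon, 2052: Wed
Fridays: 2037, 2043, 2048.

3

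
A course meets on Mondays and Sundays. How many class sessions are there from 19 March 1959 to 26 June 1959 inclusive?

28

19 March 1959 is a Thursday.
The range spans 100 days (inclusive of both endpoints).
100 = 7 × 14 + 2, so there are 14 full weeks plus 2 extra days.
Each full week contributes 2 days from the set (Mon, Sun): 14 × 2 = 28.
The 2 extra days are Thu, Fri — none qualify.
Total: 28 + 0 = 28.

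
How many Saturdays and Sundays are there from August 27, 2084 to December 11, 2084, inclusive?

August 27, 2084 is a Sunday.
From August 27, 2084 to December 11, 2084 is 107 days inclusive.
107 = 7 × 15 + 2, so there are 15 full weeks plus 2 extra days.
Each full week contributes 2 weekend days (Sat, Sun): 15 × 2 = 30.
The 2 extra days are Sunday, Monday — 1 of them qualifies.
Total: 30 + 1 = 31.

31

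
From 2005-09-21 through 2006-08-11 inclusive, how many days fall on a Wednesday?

47 Wednesdays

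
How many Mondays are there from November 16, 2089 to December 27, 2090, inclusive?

58

November 16, 2089 is a Wednesday.
The range spans 407 days (inclusive of both endpoints).
407 = 7 × 58 + 1, so there are 58 full weeks plus 1 extra day.
Each full week contributes one Monday: 58 so far.
The 1 extra day is Wednesday — none qualify.
Total: 58 + 0 = 58.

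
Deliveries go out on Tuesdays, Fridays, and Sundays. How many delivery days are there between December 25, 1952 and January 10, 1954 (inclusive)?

December 25, 1952 is a Thursday.
The range spans 382 days (inclusive of both endpoints).
382 = 7 × 54 + 4, so there are 54 full weeks plus 4 extra days.
Each full week contributes 3 days from the set (Tue, Fri, Sun): 54 × 3 = 162.
The 4 extra days are Thu, Fri, Sat, Sun — 2 of them qualify.
Total: 162 + 2 = 164.

164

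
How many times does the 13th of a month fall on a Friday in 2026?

The 13th falls on a Friday when the month's 13th has weekday Fri.
Jan 13 is Tue; Feb 13 is Fri ✓; Mar 13 is Fri ✓; Apr 13 is Mon; May 13 is Wed; Jun 13 is Sat; Jul 13 is Mon; Aug 13 is Thu; Sep 13 is Sun; Oct 13 is Tue; Nov 13 is Fri ✓; Dec 13 is Sun.
Friday the 13ths: Feb, Mar, Nov.

3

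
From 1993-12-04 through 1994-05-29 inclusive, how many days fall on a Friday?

25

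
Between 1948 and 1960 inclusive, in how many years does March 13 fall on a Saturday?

Day of week of March 13 in each year:
1948: Sat ✓, 1949: Sun, 1950: Mon, 1951: Tue, 1952: Thu, 1953: Fri, 1954: Sat ✓, 1955: Sun, 1956: Tue, 1957: Wed, 1958: Thu, 1959: Fri, 1960: Sun
Saturdays: 1948, 1954.

2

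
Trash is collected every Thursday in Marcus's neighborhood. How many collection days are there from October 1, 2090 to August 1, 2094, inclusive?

October 1, 2090 is a Sunday.
The range spans 1401 days (inclusive of both endpoints).
1401 = 7 × 200 + 1, so there are 200 full weeks plus 1 extra day.
Each full week contributes one Thursday: 200 so far.
The 1 extra day is Sunday — none qualify.
Total: 200 + 0 = 200.

200 Thursdays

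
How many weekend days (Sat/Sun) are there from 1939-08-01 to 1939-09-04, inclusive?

10

1939-08-01 is a Tuesday.
From 1939-08-01 to 1939-09-04 is 35 days inclusive.
35 = 7 × 5, so the span is exactly 5 full weeks.
Each full week contributes 2 weekend days (Sat, Sun): 5 × 2 = 10.
Total: 10.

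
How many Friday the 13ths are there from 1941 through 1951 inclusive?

Friday-the-13ths by year:
1941: Jun
1942: Feb, Mar, Nov
1943: Aug
1944: Oct
1945: Apr, Jul
1946: Sep, Dec
1947: Jun
1948: Feb, Aug
1949: May
1950: Jan, Oct
1951: Apr, Jul

18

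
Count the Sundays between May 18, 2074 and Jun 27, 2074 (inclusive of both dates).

May 18, 2074 is a Friday.
The range spans 41 days (inclusive of both endpoints).
41 = 7 × 5 + 6, so there are 5 full weeks plus 6 extra days.
Each full week contributes one Sunday: 5 so far.
The 6 extra days are Fri, Sat, Sun, Mon, Tue, Wed — 1 of them qualifies.
Total: 5 + 1 = 6.

6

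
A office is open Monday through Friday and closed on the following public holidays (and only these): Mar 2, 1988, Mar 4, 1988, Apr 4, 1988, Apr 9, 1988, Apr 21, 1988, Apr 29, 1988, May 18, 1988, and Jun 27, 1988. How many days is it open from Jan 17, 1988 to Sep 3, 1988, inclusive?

Jan 17, 1988 is a Sunday.
The range spans 231 days (inclusive of both endpoints).
231 = 7 × 33, so the span is exactly 33 full weeks.
Each full week contributes 5 weekdays (Mon–Fri): 33 × 5 = 165.
Total: 165.
Holidays: Mar 2, 1988 (Wed); Mar 4, 1988 (Fri); Apr 4, 1988 (Mon); Apr 9, 1988 (Sat); Apr 21, 1988 (Thu); Apr 29, 1988 (Fri); May 18, 1988 (Wed); Jun 27, 1988 (Mon).
7 of the 8 holidays fall on weekdays; the rest are weekends and were already excluded.
Business days: 165 − 7 = 158.

158 business days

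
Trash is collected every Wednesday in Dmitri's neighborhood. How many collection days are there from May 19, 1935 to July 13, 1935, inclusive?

8 Wednesdays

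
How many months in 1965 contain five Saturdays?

A month has five Saturdays exactly when Saturday falls within its first (length − 28) days.
Jan: 31 days, starts Fri → 5 of Fri, Sat, Sun ✓
Feb: 28 days, starts Mon → 5 of (none)
Mar: 31 days, starts Mon → 5 of Mon, Tue, Wed
Apr: 30 days, starts Thu → 5 of Thu, Fri
May: 31 days, starts Sat → 5 of Sat, Sun, Mon ✓
Jun: 30 days, starts Tue → 5 of Tue, Wed
Jul: 31 days, starts Thu → 5 of Thu, Fri, Sat ✓
Aug: 31 days, starts Sun → 5 of Sun, Mon, Tue
Sep: 30 days, starts Wed → 5 of Wed, Thu
Oct: 31 days, starts Fri → 5 of Fri, Sat, Sun ✓
Nov: 30 days, starts Mon → 5 of Mon, Tue
Dec: 31 days, starts Wed → 5 of Wed, Thu, Fri
Months with five Saturdays: Jan, May, Jul, Oct.

4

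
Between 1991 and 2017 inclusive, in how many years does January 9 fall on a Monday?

4

Day of week of January 9 in each year:
1991: Wed, 1992: Thu, 1993: Sat, 1994: Sun, 1995: Mon ✓, 1996: Tue, 1997: Thu, 1998: Fri, 1999: Sat, 2000: Sun, 2001: Tue, 2002: Wed, 2003: Thu, 2004: Fri, 2005: Sun, 2006: Mon ✓, 2007: Tue, 2008: Wed, 2009: Fri, 2010: Sat, 2011: Sun, 2012: Mon ✓, 2013: Wed, 2014: Thu, 2015: Fri, 2016: Sat, 2017: Mon ✓
Mondays: 1995, 2006, 2012, 2017.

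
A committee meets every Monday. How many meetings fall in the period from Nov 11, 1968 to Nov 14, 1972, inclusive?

Nov 11, 1968 is a Monday.
That's 1465 days from start to end, counting both.
1465 = 7 × 209 + 2, so there are 209 full weeks plus 2 extra days.
Each full week contributes one Monday: 209 so far.
The 2 extra days are Mon, Tue — 1 of them qualifies.
Total: 209 + 1 = 210.

210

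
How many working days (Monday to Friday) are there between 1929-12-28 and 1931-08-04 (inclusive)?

1929-12-28 is a Saturday.
That's 585 days from start to end, counting both.
585 = 7 × 83 + 4, so there are 83 full weeks plus 4 extra days.
Each full week contributes 5 weekdays (Mon–Fri): 83 × 5 = 415.
The 4 extra days are Sat, Sun, Mon, Tue — 2 of them qualify.
Total: 415 + 2 = 417.

417 weekdays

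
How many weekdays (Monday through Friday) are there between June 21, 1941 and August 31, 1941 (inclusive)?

50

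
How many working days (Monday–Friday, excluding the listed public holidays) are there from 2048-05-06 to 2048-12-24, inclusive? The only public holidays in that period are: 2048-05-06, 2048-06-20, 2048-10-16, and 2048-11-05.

164 working days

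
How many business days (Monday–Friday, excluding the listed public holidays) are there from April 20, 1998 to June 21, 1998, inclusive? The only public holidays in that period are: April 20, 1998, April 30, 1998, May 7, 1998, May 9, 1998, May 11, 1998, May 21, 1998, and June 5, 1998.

April 20, 1998 is a Monday.
That's 63 days from start to end, counting both.
63 = 7 × 9, so the span is exactly 9 full weeks.
Each full week contributes 5 weekdays (Mon–Fri): 9 × 5 = 45.
Total: 45.
Holidays: April 20, 1998 (Mon); April 30, 1998 (Thu); May 7, 1998 (Thu); May 9, 1998 (Sat); May 11, 1998 (Mon); May 21, 1998 (Thu); June 5, 1998 (Fri).
6 of the 7 holidays fall on weekdays; the rest are weekends and were already excluded.
Business days: 45 − 6 = 39.

39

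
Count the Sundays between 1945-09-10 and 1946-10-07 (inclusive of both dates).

56

1945-09-10 is a Monday.
The range spans 393 days (inclusive of both endpoints).
393 = 7 × 56 + 1, so there are 56 full weeks plus 1 extra day.
Each full week contributes one Sunday: 56 so far.
The 1 extra day is Monday — none qualify.
Total: 56 + 0 = 56.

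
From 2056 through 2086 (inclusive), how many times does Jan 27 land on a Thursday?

5

Day of week of January 27 in each year:
2056: Thu ✓, 2057: Sat, 2058: Sun, 2059: Mon, 2060: Tue, 2061: Thu ✓, 2062: Fri, 2063: Sat, 2064: Sun, 2065: Tue, 2066: Wed, 2067: Thu ✓, 2068: Fri, 2069: Sun, 2070: Mon, 2071: Tue, 2072: Wed, 2073: Fri, 2074: Sat, 2075: Sun, 2076: Mon, 2077: Wed, 2078: Thu ✓, 2079: Fri, 2080: Sat, 2081: Mon, 2082: Tue, 2083: Wed, 2084: Thu ✓, 2085: Sat, 2086: Sun
Thursdays: 2056, 2061, 2067, 2078, 2084.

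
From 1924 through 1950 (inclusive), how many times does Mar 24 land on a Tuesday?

4

Day of week of March 24 in each year:
1924: Mon, 1925: Tue ✓, 1926: Wed, 1927: Thu, 1928: Sat, 1929: Sun, 1930: Mon, 1931: Tue ✓, 1932: Thu, 1933: Fri, 1934: Sat, 1935: Sun, 1936: Tue ✓, 1937: Wed, 1938: Thu, 1939: Fri, 1940: Sun, 1941: Mon, 1942: Tue ✓, 1943: Wed, 1944: Fri, 1945: Sat, 1946: Sun, 1947: Mon, 1948: Wed, 1949: Thu, 1950: Fri
Tuesdays: 1925, 1931, 1936, 1942.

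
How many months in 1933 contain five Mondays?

A month has five Mondays exactly when Monday falls within its first (length − 28) days.
Jan: 31 days, starts Sun → 5 of Sun, Mon, Tue ✓
Feb: 28 days, starts Wed → 5 of (none)
Mar: 31 days, starts Wed → 5 of Wed, Thu, Fri
Apr: 30 days, starts Sat → 5 of Sat, Sun
May: 31 days, starts Mon → 5 of Mon, Tue, Wed ✓
Jun: 30 days, starts Thu → 5 of Thu, Fri
Jul: 31 days, starts Sat → 5 of Sat, Sun, Mon ✓
Aug: 31 days, starts Tue → 5 of Tue, Wed, Thu
Sep: 30 days, starts Fri → 5 of Fri, Sat
Oct: 31 days, starts Sun → 5 of Sun, Mon, Tue ✓
Nov: 30 days, starts Wed → 5 of Wed, Thu
Dec: 31 days, starts Fri → 5 of Fri, Sat, Sun
Months with five Mondays: Jan, May, Jul, Oct.

4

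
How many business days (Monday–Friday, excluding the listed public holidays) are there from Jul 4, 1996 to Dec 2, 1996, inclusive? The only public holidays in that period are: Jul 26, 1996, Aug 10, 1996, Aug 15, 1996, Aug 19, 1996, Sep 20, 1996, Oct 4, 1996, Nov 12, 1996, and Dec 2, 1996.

101 business days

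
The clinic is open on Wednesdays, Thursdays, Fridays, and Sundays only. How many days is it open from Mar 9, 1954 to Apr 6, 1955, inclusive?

225

Mar 9, 1954 is a Tuesday.
The range spans 394 days (inclusive of both endpoints).
394 = 7 × 56 + 2, so there are 56 full weeks plus 2 extra days.
Each full week contributes 4 days from the set (Wed, Thu, Fri, Sun): 56 × 4 = 224.
The 2 extra days are Tue, Wed — 1 of them qualifies.
Total: 224 + 1 = 225.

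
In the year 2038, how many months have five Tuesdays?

A month has five Tuesdays exactly when Tuesday falls within its first (length − 28) days.
Jan: 31 days, starts Fri → 5 of Fri, Sat, Sun
Feb: 28 days, starts Mon → 5 of (none)
Mar: 31 days, starts Mon → 5 of Mon, Tue, Wed ✓
Apr: 30 days, starts Thu → 5 of Thu, Fri
May: 31 days, starts Sat → 5 of Sat, Sun, Mon
Jun: 30 days, starts Tue → 5 of Tue, Wed ✓
Jul: 31 days, starts Thu → 5 of Thu, Fri, Sat
Aug: 31 days, starts Sun → 5 of Sun, Mon, Tue ✓
Sep: 30 days, starts Wed → 5 of Wed, Thu
Oct: 31 days, starts Fri → 5 of Fri, Sat, Sun
Nov: 30 days, starts Mon → 5 of Mon, Tue ✓
Dec: 31 days, starts Wed → 5 of Wed, Thu, Fri
Months with five Tuesdays: Mar, Jun, Aug, Nov.

4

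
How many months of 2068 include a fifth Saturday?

4

A month has five Saturdays exactly when Saturday falls within its first (length − 28) days.
Jan: 31 days, starts Sun → 5 of Sun, Mon, Tue
Feb: 29 days, starts Wed → 5 of Wed
Mar: 31 days, starts Thu → 5 of Thu, Fri, Sat ✓
Apr: 30 days, starts Sun → 5 of Sun, Mon
May: 31 days, starts Tue → 5 of Tue, Wed, Thu
Jun: 30 days, starts Fri → 5 of Fri, Sat ✓
Jul: 31 days, starts Sun → 5 of Sun, Mon, Tue
Aug: 31 days, starts Wed → 5 of Wed, Thu, Fri
Sep: 30 days, starts Sat → 5 of Sat, Sun ✓
Oct: 31 days, starts Mon → 5 of Mon, Tue, Wed
Nov: 30 days, starts Thu → 5 of Thu, Fri
Dec: 31 days, starts Sat → 5 of Sat, Sun, Mon ✓
Months with five Saturdays: Mar, Jun, Sep, Dec.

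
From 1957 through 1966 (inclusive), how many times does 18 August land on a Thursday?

2

Day of week of August 18 in each year:
1957: Sun, 1958: Mon, 1959: Tue, 1960: Thu ✓, 1961: Fri, 1962: Sat, 1963: Sun, 1964: Tue, 1965: Wed, 1966: Thu ✓
Thursdays: 1960, 1966.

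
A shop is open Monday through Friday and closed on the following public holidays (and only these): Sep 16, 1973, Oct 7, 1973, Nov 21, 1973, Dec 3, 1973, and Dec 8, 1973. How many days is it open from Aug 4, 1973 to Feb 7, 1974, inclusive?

Aug 4, 1973 is a Saturday.
That's 188 days from start to end, counting both.
188 = 7 × 26 + 6, so there are 26 full weeks plus 6 extra days.
Each full week contributes 5 weekdays (Mon–Fri): 26 × 5 = 130.
The 6 extra days are Saturday, Sunday, Monday, Tuesday, Wednesday, Thursday — 4 of them qualify.
Total: 130 + 4 = 134.
Holidays: Sep 16, 1973 (Sun); Oct 7, 1973 (Sun); Nov 21, 1973 (Wed); Dec 3, 1973 (Mon); Dec 8, 1973 (Sat).
2 of the 5 holidays fall on weekdays; the rest are weekends and were already excluded.
Business days: 134 − 2 = 132.

132 business days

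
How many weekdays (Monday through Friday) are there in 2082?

261 weekdays

2082-01-01 is a Thursday.
That's 365 days from start to end, counting both.
365 = 7 × 52 + 1, so there are 52 full weeks plus 1 extra day.
Each full week contributes 5 weekdays (Mon–Fri): 52 × 5 = 260.
The 1 extra day is Thursday — 1 of them qualifies.
Total: 260 + 1 = 261.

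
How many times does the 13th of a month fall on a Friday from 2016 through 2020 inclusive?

Friday-the-13ths by year:
2016: May
2017: Jan, Oct
2018: Apr, Jul
2019: Sep, Dec
2020: Mar, Nov

9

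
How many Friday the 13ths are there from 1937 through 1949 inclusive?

20

Friday-the-13ths by year:
1937: Aug
1938: May
1939: Jan, Oct
1940: Sep, Dec
1941: Jun
1942: Feb, Mar, Nov
1943: Aug
1944: Oct
1945: Apr, Jul
1946: Sep, Dec
1947: Jun
1948: Feb, Aug
1949: May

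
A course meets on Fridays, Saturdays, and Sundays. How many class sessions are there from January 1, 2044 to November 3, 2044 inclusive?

January 1, 2044 is a Friday.
The range spans 308 days (inclusive of both endpoints).
308 = 7 × 44, so the span is exactly 44 full weeks.
Each full week contributes 3 days from the set (Fri, Sat, Sun): 44 × 3 = 132.

132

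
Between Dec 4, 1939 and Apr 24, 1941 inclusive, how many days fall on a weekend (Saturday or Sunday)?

Dec 4, 1939 is a Monday.
That's 508 days from start to end, counting both.
508 = 7 × 72 + 4, so there are 72 full weeks plus 4 extra days.
Each full week contributes 2 weekend days (Sat, Sun): 72 × 2 = 144.
The 4 extra days are Monday, Tuesday, Wednesday, Thursday — none qualify.
Total: 144 + 0 = 144.

144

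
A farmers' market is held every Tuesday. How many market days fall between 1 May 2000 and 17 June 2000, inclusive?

7

1 May 2000 is a Monday.
The range spans 48 days (inclusive of both endpoints).
48 = 7 × 6 + 6, so there are 6 full weeks plus 6 extra days.
Each full week contributes one Tuesday: 6 so far.
The 6 extra days are Mon, Tue, Wed, Thu, Fri, Sat — 1 of them qualifies.
Total: 6 + 1 = 7.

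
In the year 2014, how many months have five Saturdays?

4

A month has five Saturdays exactly when Saturday falls within its first (length − 28) days.
Jan: 31 days, starts Wed → 5 of Wed, Thu, Fri
Feb: 28 days, starts Sat → 5 of (none)
Mar: 31 days, starts Sat → 5 of Sat, Sun, Mon ✓
Apr: 30 days, starts Tue → 5 of Tue, Wed
May: 31 days, starts Thu → 5 of Thu, Fri, Sat ✓
Jun: 30 days, starts Sun → 5 of Sun, Mon
Jul: 31 days, starts Tue → 5 of Tue, Wed, Thu
Aug: 31 days, starts Fri → 5 of Fri, Sat, Sun ✓
Sep: 30 days, starts Mon → 5 of Mon, Tue
Oct: 31 days, starts Wed → 5 of Wed, Thu, Fri
Nov: 30 days, starts Sat → 5 of Sat, Sun ✓
Dec: 31 days, starts Mon → 5 of Mon, Tue, Wed
Months with five Saturdays: Mar, May, Aug, Nov.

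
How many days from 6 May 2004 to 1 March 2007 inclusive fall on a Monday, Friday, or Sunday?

441

6 May 2004 is a Thursday.
From 6 May 2004 to 1 March 2007 is 1030 days inclusive.
1030 = 7 × 147 + 1, so there are 147 full weeks plus 1 extra day.
Each full week contributes 3 days from the set (Mon, Fri, Sun): 147 × 3 = 441.
The 1 extra day is Thu — none qualify.
Total: 441 + 0 = 441.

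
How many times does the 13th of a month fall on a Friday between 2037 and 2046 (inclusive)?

19

Friday-the-13ths by year:
2037: Feb, Mar, Nov
2038: Aug
2039: May
2040: Jan, Apr, Jul
2041: Sep, Dec
2042: Jun
2043: Feb, Mar, Nov
2044: May
2045: Jan, Oct
2046: Apr, Jul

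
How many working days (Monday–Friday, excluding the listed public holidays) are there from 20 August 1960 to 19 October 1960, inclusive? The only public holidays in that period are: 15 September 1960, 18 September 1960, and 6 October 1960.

20 August 1960 is a Saturday.
That's 61 days from start to end, counting both.
61 = 7 × 8 + 5, so there are 8 full weeks plus 5 extra days.
Each full week contributes 5 weekdays (Mon–Fri): 8 × 5 = 40.
The 5 extra days are Sat, Sun, Mon, Tue, Wed — 3 of them qualify.
Total: 40 + 3 = 43.
Holidays: 15 September 1960 (Thu); 18 September 1960 (Sun); 6 October 1960 (Thu).
2 of the 3 holidays fall on weekdays; the rest are weekends and were already excluded.
Business days: 43 − 2 = 41.

41 working days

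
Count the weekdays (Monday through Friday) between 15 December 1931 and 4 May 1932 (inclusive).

102

15 December 1931 is a Tuesday.
From 15 December 1931 to 4 May 1932 is 142 days inclusive.
142 = 7 × 20 + 2, so there are 20 full weeks plus 2 extra days.
Each full week contributes 5 weekdays (Mon–Fri): 20 × 5 = 100.
The 2 extra days are Tuesday, Wednesday — 2 of them qualify.
Total: 100 + 2 = 102.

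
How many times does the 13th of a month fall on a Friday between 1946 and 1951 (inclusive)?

Friday-the-13ths by year:
1946: Sep, Dec
1947: Jun
1948: Feb, Aug
1949: May
1950: Jan, Oct
1951: Apr, Jul

10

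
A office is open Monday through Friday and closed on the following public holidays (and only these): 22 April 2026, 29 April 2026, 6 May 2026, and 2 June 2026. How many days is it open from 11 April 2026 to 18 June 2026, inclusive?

11 April 2026 is a Saturday.
The range spans 69 days (inclusive of both endpoints).
69 = 7 × 9 + 6, so there are 9 full weeks plus 6 extra days.
Each full week contributes 5 weekdays (Mon–Fri): 9 × 5 = 45.
The 6 extra days are Saturday, Sunday, Monday, Tuesday, Wednesday, Thursday — 4 of them qualify.
Total: 45 + 4 = 49.
Holidays: 22 April 2026 (Wed); 29 April 2026 (Wed); 6 May 2026 (Wed); 2 June 2026 (Tue).
All 4 holidays fall on weekdays, so subtract 4.
Business days: 49 − 4 = 45.

45 working days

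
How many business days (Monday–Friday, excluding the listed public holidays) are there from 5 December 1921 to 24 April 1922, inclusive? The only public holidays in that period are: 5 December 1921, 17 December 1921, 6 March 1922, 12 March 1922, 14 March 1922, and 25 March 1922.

98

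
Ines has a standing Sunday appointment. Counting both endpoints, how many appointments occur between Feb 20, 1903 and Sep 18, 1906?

187

Feb 20, 1903 is a Friday.
From Feb 20, 1903 to Sep 18, 1906 is 1307 days inclusive.
1307 = 7 × 186 + 5, so there are 186 full weeks plus 5 extra days.
Each full week contributes one Sunday: 186 so far.
The 5 extra days are Friday, Saturday, Sunday, Monday, Tuesday — 1 of them qualifies.
Total: 186 + 1 = 187.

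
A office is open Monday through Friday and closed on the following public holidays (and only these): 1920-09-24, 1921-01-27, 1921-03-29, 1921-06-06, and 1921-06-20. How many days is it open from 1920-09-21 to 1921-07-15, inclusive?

209 business days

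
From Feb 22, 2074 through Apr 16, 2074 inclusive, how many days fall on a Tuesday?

7

Feb 22, 2074 is a Thursday.
That's 54 days from start to end, counting both.
54 = 7 × 7 + 5, so there are 7 full weeks plus 5 extra days.
Each full week contributes one Tuesday: 7 so far.
The 5 extra days are Thu, Fri, Sat, Sun, Mon — none qualify.
Total: 7 + 0 = 7.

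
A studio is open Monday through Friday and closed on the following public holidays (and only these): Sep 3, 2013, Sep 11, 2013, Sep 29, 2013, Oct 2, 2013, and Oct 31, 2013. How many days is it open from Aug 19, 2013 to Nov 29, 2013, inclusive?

Aug 19, 2013 is a Monday.
That's 103 days from start to end, counting both.
103 = 7 × 14 + 5, so there are 14 full weeks plus 5 extra days.
Each full week contributes 5 weekdays (Mon–Fri): 14 × 5 = 70.
The 5 extra days are Mon, Tue, Wed, Thu, Fri — 5 of them qualify.
Total: 70 + 5 = 75.
Holidays: Sep 3, 2013 (Tue); Sep 11, 2013 (Wed); Sep 29, 2013 (Sun); Oct 2, 2013 (Wed); Oct 31, 2013 (Thu).
4 of the 5 holidays fall on weekdays; the rest are weekends and were already excluded.
Business days: 75 − 4 = 71.

71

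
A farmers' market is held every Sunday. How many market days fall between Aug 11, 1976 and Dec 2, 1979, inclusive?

173 Sundays

Aug 11, 1976 is a Wednesday.
That's 1209 days from start to end, counting both.
1209 = 7 × 172 + 5, so there are 172 full weeks plus 5 extra days.
Each full week contributes one Sunday: 172 so far.
The 5 extra days are Wednesday, Thursday, Friday, Saturday, Sunday — 1 of them qualifies.
Total: 172 + 1 = 173.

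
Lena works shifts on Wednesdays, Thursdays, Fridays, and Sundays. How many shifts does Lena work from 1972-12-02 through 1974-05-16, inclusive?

1972-12-02 is a Saturday.
That's 531 days from start to end, counting both.
531 = 7 × 75 + 6, so there are 75 full weeks plus 6 extra days.
Each full week contributes 4 days from the set (Wed, Thu, Fri, Sun): 75 × 4 = 300.
The 6 extra days are Saturday, Sunday, Monday, Tuesday, Wednesday, Thursday — 3 of them qualify.
Total: 300 + 3 = 303.

303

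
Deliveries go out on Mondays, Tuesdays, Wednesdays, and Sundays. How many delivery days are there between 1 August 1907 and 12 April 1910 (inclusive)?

1 August 1907 is a Thursday.
That's 986 days from start to end, counting both.
986 = 7 × 140 + 6, so there are 140 full weeks plus 6 extra days.
Each full week contributes 4 days from the set (Mon, Tue, Wed, Sun): 140 × 4 = 560.
The 6 extra days are Thursday, Friday, Saturday, Sunday, Monday, Tuesday — 3 of them qualify.
Total: 560 + 3 = 563.

563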